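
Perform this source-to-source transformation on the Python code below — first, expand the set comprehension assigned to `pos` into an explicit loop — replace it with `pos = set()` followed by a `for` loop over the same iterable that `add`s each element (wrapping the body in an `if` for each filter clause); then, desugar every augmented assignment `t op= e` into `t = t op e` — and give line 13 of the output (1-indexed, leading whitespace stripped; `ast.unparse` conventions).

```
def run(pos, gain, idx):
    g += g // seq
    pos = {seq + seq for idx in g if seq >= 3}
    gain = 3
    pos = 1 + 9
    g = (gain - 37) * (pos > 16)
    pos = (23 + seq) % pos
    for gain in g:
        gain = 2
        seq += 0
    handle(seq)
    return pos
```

Transformed code:
def run(pos, gain, idx):
    g = g + g // seq
    pos = set()
    for idx in g:
        if seq >= 3:
            pos.add(seq + seq)
    gain = 3
    pos = 1 + 9
    g = (gain - 37) * (pos > 16)
    pos = (23 + seq) % pos
    for gain in g:
        gain = 2
        seq = seq + 0
    handle(seq)
    return pos

seq = seq + 0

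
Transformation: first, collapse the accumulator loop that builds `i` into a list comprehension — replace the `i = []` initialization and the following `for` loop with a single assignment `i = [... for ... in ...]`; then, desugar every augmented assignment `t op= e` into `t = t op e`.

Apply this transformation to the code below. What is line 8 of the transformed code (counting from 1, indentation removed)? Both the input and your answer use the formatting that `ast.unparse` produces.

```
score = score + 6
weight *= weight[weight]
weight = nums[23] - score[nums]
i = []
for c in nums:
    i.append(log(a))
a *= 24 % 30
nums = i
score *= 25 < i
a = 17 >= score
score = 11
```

Transformed code:
score = score + 6
weight = weight * weight[weight]
weight = nums[23] - score[nums]
i = [log(a) for c in nums]
a = a * (24 % 30)
nums = i
score = score * (25 < i)
a = 17 >= score
score = 11

a = 17 >= score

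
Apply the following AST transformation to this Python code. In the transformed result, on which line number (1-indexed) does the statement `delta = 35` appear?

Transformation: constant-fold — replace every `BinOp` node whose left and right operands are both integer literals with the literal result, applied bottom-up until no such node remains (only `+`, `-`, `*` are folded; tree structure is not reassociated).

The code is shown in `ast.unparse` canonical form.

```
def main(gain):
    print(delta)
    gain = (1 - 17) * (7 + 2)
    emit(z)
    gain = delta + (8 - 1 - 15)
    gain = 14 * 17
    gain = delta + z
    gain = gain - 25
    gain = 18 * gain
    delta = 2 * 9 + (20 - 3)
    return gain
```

Transformed code:
def main(gain):
    print(delta)
    gain = -144
    emit(z)
    gain = delta + -8
    gain = 238
    gain = delta + z
    gain = gain - 25
    gain = 18 * gain
    delta = 35
    return gain

10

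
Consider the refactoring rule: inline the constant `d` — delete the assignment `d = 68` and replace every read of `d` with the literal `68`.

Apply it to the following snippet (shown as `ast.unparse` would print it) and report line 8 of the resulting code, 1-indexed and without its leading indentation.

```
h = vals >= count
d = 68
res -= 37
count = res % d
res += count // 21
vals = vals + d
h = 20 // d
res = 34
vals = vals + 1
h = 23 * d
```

Transformed code:
h = vals >= count
res -= 37
count = res % 68
res += count // 21
vals = vals + 68
h = 20 // 68
res = 34
vals = vals + 1
h = 23 * 68

vals = vals + 1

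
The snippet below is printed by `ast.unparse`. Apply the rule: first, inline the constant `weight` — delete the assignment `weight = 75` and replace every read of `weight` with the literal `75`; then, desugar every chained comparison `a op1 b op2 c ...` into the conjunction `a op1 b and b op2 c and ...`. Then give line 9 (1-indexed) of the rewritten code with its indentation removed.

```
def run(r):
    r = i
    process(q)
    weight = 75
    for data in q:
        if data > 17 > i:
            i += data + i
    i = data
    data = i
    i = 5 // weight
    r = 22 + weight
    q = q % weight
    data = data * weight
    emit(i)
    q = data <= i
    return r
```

Transformed code:
def run(r):
    r = i
    process(q)
    for data in q:
        if data > 17 and 17 > i:
            i += data + i
    i = data
    data = i
    i = 5 // 75
    r = 22 + 75
    q = q % 75
    data = data * 75
    emit(i)
    q = data <= i
    return r

i = 5 // 75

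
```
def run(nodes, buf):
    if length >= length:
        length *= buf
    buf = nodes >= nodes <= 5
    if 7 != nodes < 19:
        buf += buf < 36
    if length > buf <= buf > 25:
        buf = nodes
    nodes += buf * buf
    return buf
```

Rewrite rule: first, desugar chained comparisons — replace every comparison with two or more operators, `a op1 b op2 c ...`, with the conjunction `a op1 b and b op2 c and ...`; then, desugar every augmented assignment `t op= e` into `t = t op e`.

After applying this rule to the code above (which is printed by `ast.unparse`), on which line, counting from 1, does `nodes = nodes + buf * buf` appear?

9

Transformed code:
def run(nodes, buf):
    if length >= length:
        length = length * buf
    buf = nodes >= nodes and nodes <= 5
    if 7 != nodes and nodes < 19:
        buf = buf + (buf < 36)
    if length > buf and buf <= buf and (buf > 25):
        buf = nodes
    nodes = nodes + buf * buf
    return buf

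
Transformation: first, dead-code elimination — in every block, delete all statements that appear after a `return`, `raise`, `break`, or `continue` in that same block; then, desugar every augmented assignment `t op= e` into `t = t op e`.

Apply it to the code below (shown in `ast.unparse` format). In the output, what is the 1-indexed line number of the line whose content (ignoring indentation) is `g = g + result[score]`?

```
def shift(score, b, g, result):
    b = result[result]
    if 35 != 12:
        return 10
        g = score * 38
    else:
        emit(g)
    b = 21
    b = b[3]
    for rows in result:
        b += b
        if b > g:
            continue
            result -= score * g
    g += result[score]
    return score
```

Transformed code:
def shift(score, b, g, result):
    b = result[result]
    if 35 != 12:
        return 10
    else:
        emit(g)
    b = 21
    b = b[3]
    for rows in result:
        b = b + b
        if b > g:
            continue
    g = g + result[score]
    return score

13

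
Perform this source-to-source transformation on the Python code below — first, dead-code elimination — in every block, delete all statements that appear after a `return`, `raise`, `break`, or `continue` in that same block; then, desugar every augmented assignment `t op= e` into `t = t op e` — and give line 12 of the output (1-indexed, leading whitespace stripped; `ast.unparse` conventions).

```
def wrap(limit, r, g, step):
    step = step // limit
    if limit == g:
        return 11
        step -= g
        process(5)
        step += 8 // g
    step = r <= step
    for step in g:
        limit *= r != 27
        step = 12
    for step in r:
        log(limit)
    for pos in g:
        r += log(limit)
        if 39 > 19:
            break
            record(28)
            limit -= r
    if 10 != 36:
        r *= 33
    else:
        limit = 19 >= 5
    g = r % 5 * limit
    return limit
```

r = r + log(limit)

Transformed code:
def wrap(limit, r, g, step):
    step = step // limit
    if limit == g:
        return 11
    step = r <= step
    for step in g:
        limit = limit * (r != 27)
        step = 12
    for step in r:
        log(limit)
    for pos in g:
        r = r + log(limit)
        if 39 > 19:
            break
    if 10 != 36:
        r = r * 33
    else:
        limit = 19 >= 5
    g = r % 5 * limit
    return limit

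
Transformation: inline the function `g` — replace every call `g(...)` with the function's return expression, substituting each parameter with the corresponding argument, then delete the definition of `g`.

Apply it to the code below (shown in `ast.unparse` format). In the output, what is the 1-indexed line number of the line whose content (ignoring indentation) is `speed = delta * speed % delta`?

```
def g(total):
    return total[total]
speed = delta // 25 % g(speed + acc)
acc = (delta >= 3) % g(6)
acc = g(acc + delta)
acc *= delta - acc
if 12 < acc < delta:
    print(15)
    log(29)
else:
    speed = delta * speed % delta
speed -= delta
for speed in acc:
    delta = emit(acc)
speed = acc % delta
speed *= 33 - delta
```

Transformed code:
speed = delta // 25 % (speed + acc)[speed + acc]
acc = (delta >= 3) % 6[6]
acc = (acc + delta)[acc + delta]
acc *= delta - acc
if 12 < acc < delta:
    print(15)
    log(29)
else:
    speed = delta * speed % delta
speed -= delta
for speed in acc:
    delta = emit(acc)
speed = acc % delta
speed *= 33 - delta

9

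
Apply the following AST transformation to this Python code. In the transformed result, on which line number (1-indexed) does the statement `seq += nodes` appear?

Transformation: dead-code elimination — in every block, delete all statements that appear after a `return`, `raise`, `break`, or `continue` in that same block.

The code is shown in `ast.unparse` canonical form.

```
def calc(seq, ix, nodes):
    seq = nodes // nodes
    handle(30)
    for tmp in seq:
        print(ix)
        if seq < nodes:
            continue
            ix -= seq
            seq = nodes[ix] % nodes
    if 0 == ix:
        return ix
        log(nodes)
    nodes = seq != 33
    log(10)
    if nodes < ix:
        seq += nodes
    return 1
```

Transformed code:
def calc(seq, ix, nodes):
    seq = nodes // nodes
    handle(30)
    for tmp in seq:
        print(ix)
        if seq < nodes:
            continue
    if 0 == ix:
        return ix
    nodes = seq != 33
    log(10)
    if nodes < ix:
        seq += nodes
    return 1

13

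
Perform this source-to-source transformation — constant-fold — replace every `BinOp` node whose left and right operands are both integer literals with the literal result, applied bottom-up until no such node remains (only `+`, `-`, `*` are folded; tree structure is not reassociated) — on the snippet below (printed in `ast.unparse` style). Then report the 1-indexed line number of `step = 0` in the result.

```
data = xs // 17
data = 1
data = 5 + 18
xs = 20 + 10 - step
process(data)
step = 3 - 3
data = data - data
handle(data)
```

Transformed code:
data = xs // 17
data = 1
data = 23
xs = 30 - step
process(data)
step = 0
data = data - data
handle(data)

6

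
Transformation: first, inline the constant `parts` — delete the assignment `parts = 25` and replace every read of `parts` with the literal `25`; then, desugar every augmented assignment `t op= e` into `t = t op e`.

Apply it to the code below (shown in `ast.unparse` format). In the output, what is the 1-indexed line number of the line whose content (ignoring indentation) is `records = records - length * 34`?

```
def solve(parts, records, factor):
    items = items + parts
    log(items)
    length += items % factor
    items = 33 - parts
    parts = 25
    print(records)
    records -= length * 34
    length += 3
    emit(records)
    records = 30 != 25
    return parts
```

7

Transformed code:
def solve(parts, records, factor):
    items = items + 25
    log(items)
    length = length + items % factor
    items = 33 - 25
    print(records)
    records = records - length * 34
    length = length + 3
    emit(records)
    records = 30 != 25
    return 25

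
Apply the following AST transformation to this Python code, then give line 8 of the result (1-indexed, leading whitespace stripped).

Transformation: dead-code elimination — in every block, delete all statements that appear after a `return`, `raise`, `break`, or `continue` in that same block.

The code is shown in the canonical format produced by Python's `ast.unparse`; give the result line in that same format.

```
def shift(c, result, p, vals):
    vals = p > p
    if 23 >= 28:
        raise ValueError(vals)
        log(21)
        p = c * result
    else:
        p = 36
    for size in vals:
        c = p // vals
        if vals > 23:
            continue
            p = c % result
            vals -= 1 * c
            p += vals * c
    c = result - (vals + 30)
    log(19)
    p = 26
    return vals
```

Transformed code:
def shift(c, result, p, vals):
    vals = p > p
    if 23 >= 28:
        raise ValueError(vals)
    else:
        p = 36
    for size in vals:
        c = p // vals
        if vals > 23:
            continue
    c = result - (vals + 30)
    log(19)
    p = 26
    return vals

c = p // vals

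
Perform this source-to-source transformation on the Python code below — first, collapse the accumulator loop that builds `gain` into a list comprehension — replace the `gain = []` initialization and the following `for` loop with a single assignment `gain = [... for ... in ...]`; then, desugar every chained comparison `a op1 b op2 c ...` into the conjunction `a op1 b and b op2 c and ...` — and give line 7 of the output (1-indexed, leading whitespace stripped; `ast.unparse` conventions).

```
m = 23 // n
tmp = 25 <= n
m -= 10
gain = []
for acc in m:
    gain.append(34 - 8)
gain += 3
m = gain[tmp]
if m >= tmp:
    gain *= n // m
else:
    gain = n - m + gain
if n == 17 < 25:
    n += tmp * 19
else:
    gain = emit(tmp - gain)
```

Transformed code:
m = 23 // n
tmp = 25 <= n
m -= 10
gain = [34 - 8 for acc in m]
gain += 3
m = gain[tmp]
if m >= tmp:
    gain *= n // m
else:
    gain = n - m + gain
if n == 17 and 17 < 25:
    n += tmp * 19
else:
    gain = emit(tmp - gain)

if m >= tmp:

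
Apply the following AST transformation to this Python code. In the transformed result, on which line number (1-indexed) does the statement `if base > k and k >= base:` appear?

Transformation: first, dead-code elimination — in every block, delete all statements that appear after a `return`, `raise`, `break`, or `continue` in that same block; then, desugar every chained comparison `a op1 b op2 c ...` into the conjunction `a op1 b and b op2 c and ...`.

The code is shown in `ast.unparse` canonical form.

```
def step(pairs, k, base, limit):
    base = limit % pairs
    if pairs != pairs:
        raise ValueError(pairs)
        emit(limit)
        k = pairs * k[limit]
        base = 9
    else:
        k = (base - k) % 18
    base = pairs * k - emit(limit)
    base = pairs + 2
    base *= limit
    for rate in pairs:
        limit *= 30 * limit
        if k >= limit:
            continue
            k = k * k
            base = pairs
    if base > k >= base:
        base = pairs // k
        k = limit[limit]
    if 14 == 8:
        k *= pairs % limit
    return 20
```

14

Transformed code:
def step(pairs, k, base, limit):
    base = limit % pairs
    if pairs != pairs:
        raise ValueError(pairs)
    else:
        k = (base - k) % 18
    base = pairs * k - emit(limit)
    base = pairs + 2
    base *= limit
    for rate in pairs:
        limit *= 30 * limit
        if k >= limit:
            continue
    if base > k and k >= base:
        base = pairs // k
        k = limit[limit]
    if 14 == 8:
        k *= pairs % limit
    return 20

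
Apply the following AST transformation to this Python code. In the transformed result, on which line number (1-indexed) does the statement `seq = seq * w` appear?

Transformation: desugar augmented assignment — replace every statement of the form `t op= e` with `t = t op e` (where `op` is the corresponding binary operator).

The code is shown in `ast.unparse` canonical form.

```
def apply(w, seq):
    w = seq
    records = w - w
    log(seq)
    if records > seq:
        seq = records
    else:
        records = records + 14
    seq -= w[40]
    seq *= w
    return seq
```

Transformed code:
def apply(w, seq):
    w = seq
    records = w - w
    log(seq)
    if records > seq:
        seq = records
    else:
        records = records + 14
    seq = seq - w[40]
    seq = seq * w
    return seq

10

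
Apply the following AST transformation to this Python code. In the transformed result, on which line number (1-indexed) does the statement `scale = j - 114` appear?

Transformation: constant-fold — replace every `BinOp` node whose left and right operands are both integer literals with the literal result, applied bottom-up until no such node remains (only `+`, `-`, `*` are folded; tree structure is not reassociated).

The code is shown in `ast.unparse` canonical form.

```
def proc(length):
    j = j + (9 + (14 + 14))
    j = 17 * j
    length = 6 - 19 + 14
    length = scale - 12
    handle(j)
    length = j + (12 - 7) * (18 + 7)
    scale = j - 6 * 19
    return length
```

Transformed code:
def proc(length):
    j = j + 37
    j = 17 * j
    length = 1
    length = scale - 12
    handle(j)
    length = j + 125
    scale = j - 114
    return length

8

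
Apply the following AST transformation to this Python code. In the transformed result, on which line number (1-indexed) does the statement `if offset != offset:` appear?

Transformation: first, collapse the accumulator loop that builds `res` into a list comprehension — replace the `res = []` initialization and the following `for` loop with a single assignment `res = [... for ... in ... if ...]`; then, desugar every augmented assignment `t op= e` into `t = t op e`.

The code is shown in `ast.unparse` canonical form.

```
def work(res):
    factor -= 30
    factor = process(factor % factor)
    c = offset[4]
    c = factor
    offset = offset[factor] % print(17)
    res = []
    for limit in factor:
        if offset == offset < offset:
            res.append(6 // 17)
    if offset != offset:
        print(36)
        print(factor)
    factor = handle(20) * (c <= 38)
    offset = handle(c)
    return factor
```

8

Transformed code:
def work(res):
    factor = factor - 30
    factor = process(factor % factor)
    c = offset[4]
    c = factor
    offset = offset[factor] % print(17)
    res = [6 // 17 for limit in factor if offset == offset < offset]
    if offset != offset:
        print(36)
        print(factor)
    factor = handle(20) * (c <= 38)
    offset = handle(c)
    return factor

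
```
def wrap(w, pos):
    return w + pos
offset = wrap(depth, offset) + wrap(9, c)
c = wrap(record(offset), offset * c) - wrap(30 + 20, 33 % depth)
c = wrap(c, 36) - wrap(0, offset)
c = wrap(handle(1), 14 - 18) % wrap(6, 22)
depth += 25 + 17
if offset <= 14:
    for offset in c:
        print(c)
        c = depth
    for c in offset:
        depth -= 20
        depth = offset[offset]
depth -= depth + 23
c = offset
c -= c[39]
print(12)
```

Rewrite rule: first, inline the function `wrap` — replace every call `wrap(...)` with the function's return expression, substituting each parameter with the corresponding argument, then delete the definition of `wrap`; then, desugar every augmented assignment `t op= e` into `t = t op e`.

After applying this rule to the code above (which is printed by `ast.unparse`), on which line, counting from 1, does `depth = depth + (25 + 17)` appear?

5

Transformed code:
offset = depth + offset + (9 + c)
c = record(offset) + offset * c - (30 + 20 + 33 % depth)
c = c + 36 - (0 + offset)
c = (handle(1) + (14 - 18)) % (6 + 22)
depth = depth + (25 + 17)
if offset <= 14:
    for offset in c:
        print(c)
        c = depth
    for c in offset:
        depth = depth - 20
        depth = offset[offset]
depth = depth - (depth + 23)
c = offset
c = c - c[39]
print(12)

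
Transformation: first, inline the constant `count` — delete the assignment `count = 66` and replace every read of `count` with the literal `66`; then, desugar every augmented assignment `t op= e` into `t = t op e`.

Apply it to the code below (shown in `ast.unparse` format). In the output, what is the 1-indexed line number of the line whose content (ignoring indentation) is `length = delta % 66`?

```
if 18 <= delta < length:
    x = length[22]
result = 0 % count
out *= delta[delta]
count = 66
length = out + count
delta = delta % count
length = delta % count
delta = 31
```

Transformed code:
if 18 <= delta < length:
    x = length[22]
result = 0 % 66
out = out * delta[delta]
length = out + 66
delta = delta % 66
length = delta % 66
delta = 31

7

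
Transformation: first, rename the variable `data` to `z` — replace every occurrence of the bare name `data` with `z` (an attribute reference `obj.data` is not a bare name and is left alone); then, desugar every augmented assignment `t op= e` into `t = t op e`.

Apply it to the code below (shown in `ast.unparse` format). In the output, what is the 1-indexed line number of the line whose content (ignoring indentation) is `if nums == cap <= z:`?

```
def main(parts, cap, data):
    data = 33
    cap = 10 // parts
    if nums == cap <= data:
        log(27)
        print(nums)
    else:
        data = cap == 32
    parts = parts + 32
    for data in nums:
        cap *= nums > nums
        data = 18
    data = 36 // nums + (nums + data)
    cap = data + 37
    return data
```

Transformed code:
def main(parts, cap, z):
    z = 33
    cap = 10 // parts
    if nums == cap <= z:
        log(27)
        print(nums)
    else:
        z = cap == 32
    parts = parts + 32
    for z in nums:
        cap = cap * (nums > nums)
        z = 18
    z = 36 // nums + (nums + z)
    cap = z + 37
    return z

4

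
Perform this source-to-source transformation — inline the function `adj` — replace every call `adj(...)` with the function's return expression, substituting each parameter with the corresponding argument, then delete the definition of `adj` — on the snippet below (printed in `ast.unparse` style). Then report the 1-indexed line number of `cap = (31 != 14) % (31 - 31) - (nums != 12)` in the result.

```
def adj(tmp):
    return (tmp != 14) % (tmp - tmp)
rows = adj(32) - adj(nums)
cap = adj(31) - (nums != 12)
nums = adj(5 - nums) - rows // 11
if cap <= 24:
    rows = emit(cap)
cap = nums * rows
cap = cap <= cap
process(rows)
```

Transformed code:
rows = (32 != 14) % (32 - 32) - (nums != 14) % (nums - nums)
cap = (31 != 14) % (31 - 31) - (nums != 12)
nums = (5 - nums != 14) % (5 - nums - (5 - nums)) - rows // 11
if cap <= 24:
    rows = emit(cap)
cap = nums * rows
cap = cap <= cap
process(rows)

2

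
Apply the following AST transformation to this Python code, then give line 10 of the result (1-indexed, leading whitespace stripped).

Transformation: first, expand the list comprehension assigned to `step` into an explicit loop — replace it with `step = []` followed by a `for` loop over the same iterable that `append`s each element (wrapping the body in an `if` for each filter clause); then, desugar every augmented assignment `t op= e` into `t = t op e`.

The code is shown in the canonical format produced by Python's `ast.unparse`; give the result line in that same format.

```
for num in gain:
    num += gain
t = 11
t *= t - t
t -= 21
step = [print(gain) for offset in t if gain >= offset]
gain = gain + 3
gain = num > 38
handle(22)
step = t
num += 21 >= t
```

gain = gain + 3

Transformed code:
for num in gain:
    num = num + gain
t = 11
t = t * (t - t)
t = t - 21
step = []
for offset in t:
    if gain >= offset:
        step.append(print(gain))
gain = gain + 3
gain = num > 38
handle(22)
step = t
num = num + (21 >= t)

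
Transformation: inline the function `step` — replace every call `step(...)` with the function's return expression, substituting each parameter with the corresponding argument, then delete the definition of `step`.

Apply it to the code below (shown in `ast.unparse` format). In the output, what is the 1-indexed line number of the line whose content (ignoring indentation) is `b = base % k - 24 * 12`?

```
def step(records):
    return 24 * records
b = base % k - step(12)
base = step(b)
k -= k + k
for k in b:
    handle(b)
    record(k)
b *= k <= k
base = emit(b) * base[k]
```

1

Transformed code:
b = base % k - 24 * 12
base = 24 * b
k -= k + k
for k in b:
    handle(b)
    record(k)
b *= k <= k
base = emit(b) * base[k]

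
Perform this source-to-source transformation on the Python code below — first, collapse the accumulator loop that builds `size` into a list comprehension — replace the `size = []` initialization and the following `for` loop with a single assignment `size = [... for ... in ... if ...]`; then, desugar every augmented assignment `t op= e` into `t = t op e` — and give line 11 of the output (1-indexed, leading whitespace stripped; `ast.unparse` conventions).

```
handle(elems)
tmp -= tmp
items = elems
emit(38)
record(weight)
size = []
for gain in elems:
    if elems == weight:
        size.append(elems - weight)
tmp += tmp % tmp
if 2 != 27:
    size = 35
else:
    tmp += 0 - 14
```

tmp = tmp + (0 - 14)

Transformed code:
handle(elems)
tmp = tmp - tmp
items = elems
emit(38)
record(weight)
size = [elems - weight for gain in elems if elems == weight]
tmp = tmp + tmp % tmp
if 2 != 27:
    size = 35
else:
    tmp = tmp + (0 - 14)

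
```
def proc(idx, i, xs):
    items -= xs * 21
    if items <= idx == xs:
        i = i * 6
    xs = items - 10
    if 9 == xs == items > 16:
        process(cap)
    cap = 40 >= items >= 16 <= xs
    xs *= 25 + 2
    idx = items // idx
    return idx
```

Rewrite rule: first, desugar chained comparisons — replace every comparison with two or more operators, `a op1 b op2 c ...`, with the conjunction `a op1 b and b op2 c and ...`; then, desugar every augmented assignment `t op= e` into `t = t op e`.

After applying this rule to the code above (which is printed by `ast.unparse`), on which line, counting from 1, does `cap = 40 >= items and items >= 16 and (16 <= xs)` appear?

Transformed code:
def proc(idx, i, xs):
    items = items - xs * 21
    if items <= idx and idx == xs:
        i = i * 6
    xs = items - 10
    if 9 == xs and xs == items and (items > 16):
        process(cap)
    cap = 40 >= items and items >= 16 and (16 <= xs)
    xs = xs * (25 + 2)
    idx = items // idx
    return idx

8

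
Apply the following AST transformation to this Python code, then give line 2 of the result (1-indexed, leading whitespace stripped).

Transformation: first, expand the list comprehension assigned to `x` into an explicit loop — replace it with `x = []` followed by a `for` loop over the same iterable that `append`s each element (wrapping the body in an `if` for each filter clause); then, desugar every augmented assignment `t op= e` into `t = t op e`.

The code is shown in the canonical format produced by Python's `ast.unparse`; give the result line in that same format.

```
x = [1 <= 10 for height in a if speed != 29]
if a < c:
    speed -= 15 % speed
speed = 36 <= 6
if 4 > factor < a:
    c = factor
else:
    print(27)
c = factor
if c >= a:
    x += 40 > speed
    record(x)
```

for height in a:

Transformed code:
x = []
for height in a:
    if speed != 29:
        x.append(1 <= 10)
if a < c:
    speed = speed - 15 % speed
speed = 36 <= 6
if 4 > factor < a:
    c = factor
else:
    print(27)
c = factor
if c >= a:
    x = x + (40 > speed)
    record(x)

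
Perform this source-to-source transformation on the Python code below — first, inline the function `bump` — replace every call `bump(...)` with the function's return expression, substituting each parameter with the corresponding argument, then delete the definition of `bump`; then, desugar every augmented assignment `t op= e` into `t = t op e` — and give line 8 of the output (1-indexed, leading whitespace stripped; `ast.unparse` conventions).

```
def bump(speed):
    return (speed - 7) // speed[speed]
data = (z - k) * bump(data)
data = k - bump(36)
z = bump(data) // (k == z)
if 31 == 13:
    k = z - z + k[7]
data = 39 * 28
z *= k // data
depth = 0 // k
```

Transformed code:
data = (z - k) * ((data - 7) // data[data])
data = k - (36 - 7) // 36[36]
z = (data - 7) // data[data] // (k == z)
if 31 == 13:
    k = z - z + k[7]
data = 39 * 28
z = z * (k // data)
depth = 0 // k

depth = 0 // k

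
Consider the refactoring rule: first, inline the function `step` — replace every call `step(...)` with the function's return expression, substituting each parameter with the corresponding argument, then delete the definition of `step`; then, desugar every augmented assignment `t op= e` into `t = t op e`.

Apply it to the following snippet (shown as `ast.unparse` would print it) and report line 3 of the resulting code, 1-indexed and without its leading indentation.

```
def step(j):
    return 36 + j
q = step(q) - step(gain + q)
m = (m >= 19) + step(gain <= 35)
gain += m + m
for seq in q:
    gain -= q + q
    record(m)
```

gain = gain + (m + m)

Transformed code:
q = 36 + q - (36 + (gain + q))
m = (m >= 19) + (36 + (gain <= 35))
gain = gain + (m + m)
for seq in q:
    gain = gain - (q + q)
    record(m)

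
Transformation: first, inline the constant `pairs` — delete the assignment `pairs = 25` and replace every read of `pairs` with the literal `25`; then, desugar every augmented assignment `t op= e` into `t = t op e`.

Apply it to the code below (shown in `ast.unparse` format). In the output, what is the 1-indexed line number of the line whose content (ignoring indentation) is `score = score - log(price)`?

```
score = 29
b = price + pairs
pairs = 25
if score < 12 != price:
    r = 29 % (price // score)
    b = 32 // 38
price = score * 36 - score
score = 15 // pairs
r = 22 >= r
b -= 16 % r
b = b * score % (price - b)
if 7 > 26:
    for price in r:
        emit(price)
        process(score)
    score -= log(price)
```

Transformed code:
score = 29
b = price + 25
if score < 12 != price:
    r = 29 % (price // score)
    b = 32 // 38
price = score * 36 - score
score = 15 // 25
r = 22 >= r
b = b - 16 % r
b = b * score % (price - b)
if 7 > 26:
    for price in r:
        emit(price)
        process(score)
    score = score - log(price)

15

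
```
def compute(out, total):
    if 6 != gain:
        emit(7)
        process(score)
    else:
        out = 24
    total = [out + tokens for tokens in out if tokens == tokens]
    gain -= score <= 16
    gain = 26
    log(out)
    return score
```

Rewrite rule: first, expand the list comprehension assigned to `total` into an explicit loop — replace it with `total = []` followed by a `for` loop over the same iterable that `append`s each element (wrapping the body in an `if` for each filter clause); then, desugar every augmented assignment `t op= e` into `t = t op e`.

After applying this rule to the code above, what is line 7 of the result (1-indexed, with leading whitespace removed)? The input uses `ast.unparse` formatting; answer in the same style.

Transformed code:
def compute(out, total):
    if 6 != gain:
        emit(7)
        process(score)
    else:
        out = 24
    total = []
    for tokens in out:
        if tokens == tokens:
            total.append(out + tokens)
    gain = gain - (score <= 16)
    gain = 26
    log(out)
    return score

total = []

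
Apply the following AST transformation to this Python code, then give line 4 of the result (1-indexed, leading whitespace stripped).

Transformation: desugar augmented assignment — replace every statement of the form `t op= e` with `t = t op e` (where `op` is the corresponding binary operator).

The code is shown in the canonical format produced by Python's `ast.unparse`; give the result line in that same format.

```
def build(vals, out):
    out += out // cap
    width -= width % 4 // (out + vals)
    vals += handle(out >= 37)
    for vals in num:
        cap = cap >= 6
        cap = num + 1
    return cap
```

vals = vals + handle(out >= 37)

Transformed code:
def build(vals, out):
    out = out + out // cap
    width = width - width % 4 // (out + vals)
    vals = vals + handle(out >= 37)
    for vals in num:
        cap = cap >= 6
        cap = num + 1
    return cap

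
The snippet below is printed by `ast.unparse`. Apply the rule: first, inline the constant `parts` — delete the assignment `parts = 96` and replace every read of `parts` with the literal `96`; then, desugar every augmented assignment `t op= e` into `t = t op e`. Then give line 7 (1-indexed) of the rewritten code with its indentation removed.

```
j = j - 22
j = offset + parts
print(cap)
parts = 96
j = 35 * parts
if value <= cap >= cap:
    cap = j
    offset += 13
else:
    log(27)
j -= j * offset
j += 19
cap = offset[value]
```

Transformed code:
j = j - 22
j = offset + 96
print(cap)
j = 35 * 96
if value <= cap >= cap:
    cap = j
    offset = offset + 13
else:
    log(27)
j = j - j * offset
j = j + 19
cap = offset[value]

offset = offset + 13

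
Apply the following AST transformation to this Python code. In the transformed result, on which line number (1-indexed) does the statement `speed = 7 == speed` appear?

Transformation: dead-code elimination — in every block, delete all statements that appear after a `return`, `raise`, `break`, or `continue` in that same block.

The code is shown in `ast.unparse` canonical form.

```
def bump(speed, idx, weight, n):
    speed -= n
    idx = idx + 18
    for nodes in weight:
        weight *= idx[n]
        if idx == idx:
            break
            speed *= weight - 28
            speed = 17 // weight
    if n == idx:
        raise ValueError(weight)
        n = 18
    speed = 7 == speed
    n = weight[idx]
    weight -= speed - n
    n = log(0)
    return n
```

Transformed code:
def bump(speed, idx, weight, n):
    speed -= n
    idx = idx + 18
    for nodes in weight:
        weight *= idx[n]
        if idx == idx:
            break
    if n == idx:
        raise ValueError(weight)
    speed = 7 == speed
    n = weight[idx]
    weight -= speed - n
    n = log(0)
    return n

10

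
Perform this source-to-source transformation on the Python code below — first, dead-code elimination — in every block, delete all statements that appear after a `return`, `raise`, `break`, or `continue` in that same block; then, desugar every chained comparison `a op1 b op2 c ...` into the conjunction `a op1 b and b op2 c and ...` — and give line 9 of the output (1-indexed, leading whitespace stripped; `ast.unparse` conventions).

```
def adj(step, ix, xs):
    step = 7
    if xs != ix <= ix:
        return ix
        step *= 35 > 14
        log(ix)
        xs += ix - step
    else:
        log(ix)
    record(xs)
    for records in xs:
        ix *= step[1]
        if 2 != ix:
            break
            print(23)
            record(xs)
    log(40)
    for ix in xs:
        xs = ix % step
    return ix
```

ix *= step[1]

Transformed code:
def adj(step, ix, xs):
    step = 7
    if xs != ix and ix <= ix:
        return ix
    else:
        log(ix)
    record(xs)
    for records in xs:
        ix *= step[1]
        if 2 != ix:
            break
    log(40)
    for ix in xs:
        xs = ix % step
    return ix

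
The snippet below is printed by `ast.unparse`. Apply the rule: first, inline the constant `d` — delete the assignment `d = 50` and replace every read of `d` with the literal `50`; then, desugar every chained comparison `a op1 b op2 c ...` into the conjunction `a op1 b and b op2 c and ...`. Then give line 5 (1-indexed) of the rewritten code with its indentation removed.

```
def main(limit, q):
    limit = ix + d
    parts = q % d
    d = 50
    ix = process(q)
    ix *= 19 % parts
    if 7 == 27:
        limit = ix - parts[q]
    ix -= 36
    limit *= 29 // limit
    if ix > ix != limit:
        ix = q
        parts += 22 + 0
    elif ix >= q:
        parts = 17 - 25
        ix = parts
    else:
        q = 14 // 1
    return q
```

ix *= 19 % parts

Transformed code:
def main(limit, q):
    limit = ix + 50
    parts = q % 50
    ix = process(q)
    ix *= 19 % parts
    if 7 == 27:
        limit = ix - parts[q]
    ix -= 36
    limit *= 29 // limit
    if ix > ix and ix != limit:
        ix = q
        parts += 22 + 0
    elif ix >= q:
        parts = 17 - 25
        ix = parts
    else:
        q = 14 // 1
    return q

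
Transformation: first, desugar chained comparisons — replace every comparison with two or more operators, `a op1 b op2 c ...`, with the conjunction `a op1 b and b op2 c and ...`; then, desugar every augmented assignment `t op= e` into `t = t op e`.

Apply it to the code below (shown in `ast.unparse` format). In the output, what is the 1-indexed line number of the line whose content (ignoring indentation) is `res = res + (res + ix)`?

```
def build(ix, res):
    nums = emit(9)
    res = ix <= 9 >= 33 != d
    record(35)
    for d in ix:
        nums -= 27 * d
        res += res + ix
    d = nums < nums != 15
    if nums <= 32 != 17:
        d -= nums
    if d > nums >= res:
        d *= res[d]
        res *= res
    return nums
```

Transformed code:
def build(ix, res):
    nums = emit(9)
    res = ix <= 9 and 9 >= 33 and (33 != d)
    record(35)
    for d in ix:
        nums = nums - 27 * d
        res = res + (res + ix)
    d = nums < nums and nums != 15
    if nums <= 32 and 32 != 17:
        d = d - nums
    if d > nums and nums >= res:
        d = d * res[d]
        res = res * res
    return nums

7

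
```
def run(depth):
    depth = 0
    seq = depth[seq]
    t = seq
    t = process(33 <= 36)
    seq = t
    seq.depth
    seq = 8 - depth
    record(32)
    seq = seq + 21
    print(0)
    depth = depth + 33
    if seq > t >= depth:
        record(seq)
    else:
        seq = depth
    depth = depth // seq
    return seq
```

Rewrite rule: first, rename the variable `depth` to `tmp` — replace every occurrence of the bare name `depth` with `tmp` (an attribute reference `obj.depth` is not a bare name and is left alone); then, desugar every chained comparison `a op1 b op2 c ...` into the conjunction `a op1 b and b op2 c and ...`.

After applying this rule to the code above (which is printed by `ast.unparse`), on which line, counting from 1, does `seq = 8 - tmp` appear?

Transformed code:
def run(tmp):
    tmp = 0
    seq = tmp[seq]
    t = seq
    t = process(33 <= 36)
    seq = t
    seq.depth
    seq = 8 - tmp
    record(32)
    seq = seq + 21
    print(0)
    tmp = tmp + 33
    if seq > t and t >= tmp:
        record(seq)
    else:
        seq = tmp
    tmp = tmp // seq
    return seq

8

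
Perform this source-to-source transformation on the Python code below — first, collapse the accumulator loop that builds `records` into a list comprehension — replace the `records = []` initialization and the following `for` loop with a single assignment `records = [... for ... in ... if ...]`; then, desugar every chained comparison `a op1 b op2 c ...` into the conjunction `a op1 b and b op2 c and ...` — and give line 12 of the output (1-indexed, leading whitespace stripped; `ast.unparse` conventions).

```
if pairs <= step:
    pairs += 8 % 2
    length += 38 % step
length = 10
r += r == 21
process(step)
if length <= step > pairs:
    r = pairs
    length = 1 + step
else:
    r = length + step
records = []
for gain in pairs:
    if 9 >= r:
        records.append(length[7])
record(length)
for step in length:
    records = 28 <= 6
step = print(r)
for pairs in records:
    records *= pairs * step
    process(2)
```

records = [length[7] for gain in pairs if 9 >= r]

Transformed code:
if pairs <= step:
    pairs += 8 % 2
    length += 38 % step
length = 10
r += r == 21
process(step)
if length <= step and step > pairs:
    r = pairs
    length = 1 + step
else:
    r = length + step
records = [length[7] for gain in pairs if 9 >= r]
record(length)
for step in length:
    records = 28 <= 6
step = print(r)
for pairs in records:
    records *= pairs * step
    process(2)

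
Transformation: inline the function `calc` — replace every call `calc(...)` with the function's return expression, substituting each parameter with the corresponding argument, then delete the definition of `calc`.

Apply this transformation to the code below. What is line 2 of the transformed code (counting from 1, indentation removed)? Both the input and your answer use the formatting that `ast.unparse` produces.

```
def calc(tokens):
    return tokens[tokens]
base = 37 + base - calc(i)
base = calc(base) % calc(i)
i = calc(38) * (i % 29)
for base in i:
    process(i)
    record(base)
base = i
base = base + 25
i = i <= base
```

base = base[base] % i[i]

Transformed code:
base = 37 + base - i[i]
base = base[base] % i[i]
i = 38[38] * (i % 29)
for base in i:
    process(i)
    record(base)
base = i
base = base + 25
i = i <= base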